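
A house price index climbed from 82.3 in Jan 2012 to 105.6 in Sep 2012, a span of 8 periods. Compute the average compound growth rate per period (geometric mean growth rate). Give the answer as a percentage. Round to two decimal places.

Growth factor = (105.6/82.3)^(1/8) = (1.283111)^(1/8) = 1.031651
Growth rate = 1.031651 − 1 = 0.031651 = 3.1651%

3.17%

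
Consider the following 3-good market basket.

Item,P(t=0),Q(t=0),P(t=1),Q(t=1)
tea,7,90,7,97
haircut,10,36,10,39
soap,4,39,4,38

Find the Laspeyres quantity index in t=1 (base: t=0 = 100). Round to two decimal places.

106.54

Laspeyres quantity index uses base-period prices as weights.
ΣP(t=0)·Q(t=1) = 7×97 + 10×39 + 4×38 = 679 + 390 + 152 = 1221
ΣP(t=0)·Q(t=0) = 7×90 + 10×36 + 4×39 = 630 + 360 + 156 = 1146
Index = 1221 / 1146 × 100 = 106.5445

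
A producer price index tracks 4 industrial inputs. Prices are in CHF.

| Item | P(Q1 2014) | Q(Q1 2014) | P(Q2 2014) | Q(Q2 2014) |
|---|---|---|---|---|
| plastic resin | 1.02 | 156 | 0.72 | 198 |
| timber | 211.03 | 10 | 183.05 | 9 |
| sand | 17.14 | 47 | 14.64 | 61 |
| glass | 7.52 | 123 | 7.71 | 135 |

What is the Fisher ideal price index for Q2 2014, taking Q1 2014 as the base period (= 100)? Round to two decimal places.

Laspeyres component (base-period weights):
ΣP(Q2 2014)Q(Q1 2014) = 0.72×156 + 183.05×10 + 14.64×47 + 7.71×123 = 112.32 + 1830.5 + 688.08 + 948.33 = 3579.23
ΣP(Q1 2014)Q(Q1 2014) = 1.02×156 + 211.03×10 + 17.14×47 + 7.52×123 = 159.12 + 2110.3 + 805.58 + 924.96 = 3999.96
L = 3579.23 / 3999.96 × 100 = 89.4816
Paasche component (current-period weights):
ΣP(Q2 2014)Q(Q2 2014) = 0.72×198 + 183.05×9 + 14.64×61 + 7.71×135 = 142.56 + 1647.45 + 893.04 + 1040.85 = 3723.9
ΣP(Q1 2014)Q(Q2 2014) = 1.02×198 + 211.03×9 + 17.14×61 + 7.52×135 = 201.96 + 1899.27 + 1045.54 + 1015.2 = 4161.97
P = 3723.9 / 4161.97 × 100 = 89.4745
Fisher = √(L × P) = √(89.4816 × 89.4745) = 89.4781

89.48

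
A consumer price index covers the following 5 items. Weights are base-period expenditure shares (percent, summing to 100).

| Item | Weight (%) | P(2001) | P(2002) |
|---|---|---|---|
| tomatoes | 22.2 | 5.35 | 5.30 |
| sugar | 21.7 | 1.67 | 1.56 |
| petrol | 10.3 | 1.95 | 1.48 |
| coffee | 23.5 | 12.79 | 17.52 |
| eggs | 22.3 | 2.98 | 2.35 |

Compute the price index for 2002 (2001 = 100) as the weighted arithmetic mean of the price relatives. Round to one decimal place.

99.9

tomatoes: 22.2 × (5.30/5.35) = 22.2 × 0.990654 = 21.9925
sugar: 21.7 × (1.56/1.67) = 21.7 × 0.934132 = 20.2707
petrol: 10.3 × (1.48/1.95) = 10.3 × 0.758974 = 7.8174
coffee: 23.5 × (17.52/12.79) = 23.5 × 1.369820 = 32.1908
eggs: 22.3 × (2.35/2.98) = 22.3 × 0.788591 = 17.5856
Index = Σ wᵢ·(p₁ᵢ/p₀ᵢ) = 21.9925 + 20.2707 + 7.8174 + 32.1908 + 17.5856 = 99.8570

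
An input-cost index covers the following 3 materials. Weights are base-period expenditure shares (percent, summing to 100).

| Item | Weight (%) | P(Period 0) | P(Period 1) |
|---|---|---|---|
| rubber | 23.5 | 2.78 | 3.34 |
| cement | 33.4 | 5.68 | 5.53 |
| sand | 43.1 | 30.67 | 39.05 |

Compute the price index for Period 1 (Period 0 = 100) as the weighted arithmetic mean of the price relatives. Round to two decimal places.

rubber: 23.5 × (3.34/2.78) = 23.5 × 1.201439 = 28.2338
cement: 33.4 × (5.53/5.68) = 33.4 × 0.973592 = 32.5180
sand: 43.1 × (39.05/30.67) = 43.1 × 1.273231 = 54.8763
Index = Σ wᵢ·(p₁ᵢ/p₀ᵢ) = 28.2338 + 32.5180 + 54.8763 = 115.6280

115.63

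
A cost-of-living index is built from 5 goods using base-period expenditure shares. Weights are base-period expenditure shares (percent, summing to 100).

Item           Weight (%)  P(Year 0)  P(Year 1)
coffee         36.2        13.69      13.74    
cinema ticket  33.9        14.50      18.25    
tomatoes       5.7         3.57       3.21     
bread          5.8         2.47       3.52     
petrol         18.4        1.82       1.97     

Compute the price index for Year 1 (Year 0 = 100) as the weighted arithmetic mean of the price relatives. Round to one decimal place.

coffee: 36.2 × (13.74/13.69) = 36.2 × 1.003652 = 36.3322
cinema ticket: 33.9 × (18.25/14.50) = 33.9 × 1.258621 = 42.6672
tomatoes: 5.7 × (3.21/3.57) = 5.7 × 0.899160 = 5.1252
bread: 5.8 × (3.52/2.47) = 5.8 × 1.425101 = 8.2656
petrol: 18.4 × (1.97/1.82) = 18.4 × 1.082418 = 19.9165
Index = Σ wᵢ·(p₁ᵢ/p₀ᵢ) = 36.3322 + 42.6672 + 5.1252 + 8.2656 + 19.9165 = 112.3067

112.3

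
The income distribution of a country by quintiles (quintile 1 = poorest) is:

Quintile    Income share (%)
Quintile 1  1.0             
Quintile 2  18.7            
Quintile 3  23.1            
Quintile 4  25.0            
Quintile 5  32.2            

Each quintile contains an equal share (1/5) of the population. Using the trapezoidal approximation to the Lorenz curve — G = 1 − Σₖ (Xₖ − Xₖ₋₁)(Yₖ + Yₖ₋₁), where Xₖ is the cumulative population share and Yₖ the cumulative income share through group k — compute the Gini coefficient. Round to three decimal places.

0.275

Cumulative income shares Yₖ: 0.0100, 0.1970, 0.4280, 0.6780, 1.0000
Σ (Xₖ−Xₖ₋₁)(Yₖ+Yₖ₋₁) = (1/5)(0.0100+0.0000) + (1/5)(0.1970+0.0100) + (1/5)(0.4280+0.1970) + (1/5)(0.6780+0.4280) + (1/5)(1.0000+0.6780)
  = 0.0020 + 0.0414 + 0.1250 + 0.2212 + 0.3356 = 0.7252
G = 1 − 0.7252 = 0.2748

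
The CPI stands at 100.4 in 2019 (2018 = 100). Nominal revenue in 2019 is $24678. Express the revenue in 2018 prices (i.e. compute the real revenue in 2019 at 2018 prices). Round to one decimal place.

Real = Nominal ÷ (Index/100) = 24678 ÷ (100.4/100)
     = 24678 ÷ 1.004 = 24579.6813

24579.7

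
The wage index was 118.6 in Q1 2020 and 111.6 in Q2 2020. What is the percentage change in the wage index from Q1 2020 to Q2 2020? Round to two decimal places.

Change = (111.6 − 118.6) / 118.6 × 100
       = -7.0 / 118.6 × 100 = -5.9022%

-5.90%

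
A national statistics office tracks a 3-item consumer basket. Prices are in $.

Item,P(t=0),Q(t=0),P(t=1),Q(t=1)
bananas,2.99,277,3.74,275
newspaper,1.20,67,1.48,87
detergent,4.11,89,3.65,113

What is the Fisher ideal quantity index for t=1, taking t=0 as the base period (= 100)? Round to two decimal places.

108.33

Laspeyres component (base-period weights):
ΣP(t=0)Q(t=1) = 2.99×275 + 1.20×87 + 4.11×113 = 822.25 + 104.4 + 464.43 = 1391.08
ΣP(t=0)Q(t=0) = 2.99×277 + 1.20×67 + 4.11×89 = 828.23 + 80.4 + 365.79 = 1274.42
L = 1391.08 / 1274.42 × 100 = 109.1540
Paasche component (current-period weights):
ΣP(t=1)Q(t=1) = 3.74×275 + 1.48×87 + 3.65×113 = 1028.5 + 128.76 + 412.45 = 1569.71
ΣP(t=1)Q(t=0) = 3.74×277 + 1.48×67 + 3.65×89 = 1035.98 + 99.16 + 324.85 = 1459.99
P = 1569.71 / 1459.99 × 100 = 107.5151
Fisher = √(L × P) = √(109.1540 × 107.5151) = 108.3314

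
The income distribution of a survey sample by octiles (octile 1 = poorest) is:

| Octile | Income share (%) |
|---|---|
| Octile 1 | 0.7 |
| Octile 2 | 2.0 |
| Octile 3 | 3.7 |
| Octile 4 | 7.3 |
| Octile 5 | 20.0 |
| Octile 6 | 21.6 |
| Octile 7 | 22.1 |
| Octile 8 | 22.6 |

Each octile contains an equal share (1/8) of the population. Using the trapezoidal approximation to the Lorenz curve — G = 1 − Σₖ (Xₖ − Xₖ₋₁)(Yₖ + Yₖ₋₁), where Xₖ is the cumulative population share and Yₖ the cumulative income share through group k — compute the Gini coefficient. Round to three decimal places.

Cumulative income shares Yₖ: 0.0070, 0.0270, 0.0640, 0.1370, 0.3370, 0.5530, 0.7740, 1.0000
Σ (Xₖ−Xₖ₋₁)(Yₖ+Yₖ₋₁) = (1/8)(0.0070+0.0000) + (1/8)(0.0270+0.0070) + (1/8)(0.0640+0.0270) + (1/8)(0.1370+0.0640) + (1/8)(0.3370+0.1370) + (1/8)(0.5530+0.3370) + (1/8)(0.7740+0.5530) + (1/8)(1.0000+0.7740)
  = 0.0009 + 0.0043 + 0.0114 + 0.0251 + 0.0593 + 0.1113 + 0.1659 + 0.2218 = 0.5998
G = 1 − 0.5998 = 0.4002

0.400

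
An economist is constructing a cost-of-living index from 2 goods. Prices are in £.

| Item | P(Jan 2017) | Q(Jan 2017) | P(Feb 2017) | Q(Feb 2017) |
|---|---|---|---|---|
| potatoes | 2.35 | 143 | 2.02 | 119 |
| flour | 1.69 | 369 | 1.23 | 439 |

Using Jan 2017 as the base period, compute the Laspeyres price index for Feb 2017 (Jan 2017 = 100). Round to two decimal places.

77.40

Laspeyres price index uses base-period quantities as weights.
ΣP(Feb 2017)·Q(Jan 2017) = 2.02×143 + 1.23×369 = 288.86 + 453.87 = 742.73
ΣP(Jan 2017)·Q(Jan 2017) = 2.35×143 + 1.69×369 = 336.05 + 623.61 = 959.66
Index = 742.73 / 959.66 × 100 = 77.3951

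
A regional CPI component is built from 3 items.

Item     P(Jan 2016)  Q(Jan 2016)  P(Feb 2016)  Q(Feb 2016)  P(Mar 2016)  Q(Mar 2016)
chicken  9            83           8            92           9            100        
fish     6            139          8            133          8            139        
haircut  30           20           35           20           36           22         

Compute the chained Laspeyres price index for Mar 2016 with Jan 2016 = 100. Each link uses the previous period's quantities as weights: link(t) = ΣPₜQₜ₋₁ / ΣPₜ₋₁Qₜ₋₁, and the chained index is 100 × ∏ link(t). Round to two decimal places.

118.61

Link Jan 2016→Feb 2016:
ΣP(Feb 2016)Q(Jan 2016) = 8×83 + 8×139 + 35×20 = 664 + 1112 + 700 = 2476
ΣP(Jan 2016)Q(Jan 2016) = 9×83 + 6×139 + 30×20 = 747 + 834 + 600 = 2181
link = 2476/2181 = 1.135259
Link Feb 2016→Mar 2016:
ΣP(Mar 2016)Q(Feb 2016) = 9×92 + 8×133 + 36×20 = 828 + 1064 + 720 = 2612
ΣP(Feb 2016)Q(Feb 2016) = 8×92 + 8×133 + 35×20 = 736 + 1064 + 700 = 2500
link = 2612/2500 = 1.044800
Chained index = 100 × 1.135259 × 1.044800 = 118.6119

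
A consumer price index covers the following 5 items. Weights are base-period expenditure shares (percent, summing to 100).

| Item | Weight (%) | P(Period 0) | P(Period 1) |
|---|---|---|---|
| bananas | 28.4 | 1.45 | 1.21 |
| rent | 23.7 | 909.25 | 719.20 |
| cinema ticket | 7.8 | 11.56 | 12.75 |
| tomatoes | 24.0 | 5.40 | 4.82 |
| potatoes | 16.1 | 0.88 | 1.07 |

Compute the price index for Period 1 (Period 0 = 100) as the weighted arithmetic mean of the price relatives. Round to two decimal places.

bananas: 28.4 × (1.21/1.45) = 28.4 × 0.834483 = 23.6993
rent: 23.7 × (719.20/909.25) = 23.7 × 0.790982 = 18.7463
cinema ticket: 7.8 × (12.75/11.56) = 7.8 × 1.102941 = 8.6029
tomatoes: 24.0 × (4.82/5.40) = 24.0 × 0.892593 = 21.4222
potatoes: 16.1 × (1.07/0.88) = 16.1 × 1.215909 = 19.5761
Index = Σ wᵢ·(p₁ᵢ/p₀ᵢ) = 23.6993 + 18.7463 + 8.6029 + 21.4222 + 19.5761 = 92.0469

92.05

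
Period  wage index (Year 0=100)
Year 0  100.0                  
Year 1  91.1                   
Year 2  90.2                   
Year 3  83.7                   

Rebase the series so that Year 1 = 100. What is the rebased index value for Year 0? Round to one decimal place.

Rebased(Year 0) = 100.0 / 91.1 × 100 = 109.7695

109.8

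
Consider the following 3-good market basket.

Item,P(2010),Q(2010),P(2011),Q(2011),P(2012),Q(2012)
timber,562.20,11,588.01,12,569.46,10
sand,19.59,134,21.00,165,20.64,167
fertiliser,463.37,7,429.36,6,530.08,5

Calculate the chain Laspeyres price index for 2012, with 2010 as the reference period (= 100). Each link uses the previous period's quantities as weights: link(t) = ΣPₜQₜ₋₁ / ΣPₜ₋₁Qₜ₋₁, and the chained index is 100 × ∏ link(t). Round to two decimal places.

104.46

Link 2010→2011:
ΣP(2011)Q(2010) = 588.01×11 + 21.00×134 + 429.36×7 = 6468.11 + 2814 + 3005.52 = 12287.63
ΣP(2010)Q(2010) = 562.20×11 + 19.59×134 + 463.37×7 = 6184.2 + 2625.06 + 3243.59 = 12052.85
link = 12287.63/12052.85 = 1.019479
Link 2011→2012:
ΣP(2012)Q(2011) = 569.46×12 + 20.64×165 + 530.08×6 = 6833.52 + 3405.6 + 3180.48 = 13419.6
ΣP(2011)Q(2011) = 588.01×12 + 21.00×165 + 429.36×6 = 7056.12 + 3465 + 2576.16 = 13097.28
link = 13419.6/13097.28 = 1.024610
Chained index = 100 × 1.019479 × 1.024610 = 104.4568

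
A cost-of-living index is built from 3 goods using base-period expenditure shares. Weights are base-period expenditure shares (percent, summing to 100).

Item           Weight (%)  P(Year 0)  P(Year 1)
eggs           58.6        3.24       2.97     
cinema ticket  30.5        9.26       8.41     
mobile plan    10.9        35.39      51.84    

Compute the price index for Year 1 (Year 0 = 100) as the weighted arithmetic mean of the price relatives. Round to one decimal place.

97.4

eggs: 58.6 × (2.97/3.24) = 58.6 × 0.916667 = 53.7167
cinema ticket: 30.5 × (8.41/9.26) = 30.5 × 0.908207 = 27.7003
mobile plan: 10.9 × (51.84/35.39) = 10.9 × 1.464821 = 15.9665
Index = Σ wᵢ·(p₁ᵢ/p₀ᵢ) = 53.7167 + 27.7003 + 15.9665 = 97.3835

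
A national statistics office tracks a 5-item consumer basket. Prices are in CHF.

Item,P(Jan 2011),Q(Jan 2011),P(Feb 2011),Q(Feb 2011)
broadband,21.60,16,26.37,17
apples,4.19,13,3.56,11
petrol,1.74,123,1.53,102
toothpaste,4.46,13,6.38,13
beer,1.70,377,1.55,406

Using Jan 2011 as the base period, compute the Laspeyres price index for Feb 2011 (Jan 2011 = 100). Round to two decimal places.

Laspeyres price index uses base-period quantities as weights.
ΣP(Feb 2011)·Q(Jan 2011) = 26.37×16 + 3.56×13 + 1.53×123 + 6.38×13 + 1.55×377 = 421.92 + 46.28 + 188.19 + 82.94 + 584.35 = 1323.68
ΣP(Jan 2011)·Q(Jan 2011) = 21.60×16 + 4.19×13 + 1.74×123 + 4.46×13 + 1.70×377 = 345.6 + 54.47 + 214.02 + 57.98 + 640.9 = 1312.97
Index = 1323.68 / 1312.97 × 100 = 100.8157

100.82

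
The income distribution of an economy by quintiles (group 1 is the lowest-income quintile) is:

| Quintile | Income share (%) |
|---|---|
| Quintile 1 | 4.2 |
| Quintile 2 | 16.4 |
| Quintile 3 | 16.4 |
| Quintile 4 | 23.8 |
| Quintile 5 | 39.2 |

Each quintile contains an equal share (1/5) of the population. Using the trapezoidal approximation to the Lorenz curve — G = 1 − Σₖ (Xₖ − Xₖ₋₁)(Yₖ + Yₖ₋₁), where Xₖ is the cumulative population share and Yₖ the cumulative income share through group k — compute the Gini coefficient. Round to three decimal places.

Cumulative income shares Yₖ: 0.0420, 0.2060, 0.3700, 0.6080, 1.0000
Σ (Xₖ−Xₖ₋₁)(Yₖ+Yₖ₋₁) = (1/5)(0.0420+0.0000) + (1/5)(0.2060+0.0420) + (1/5)(0.3700+0.2060) + (1/5)(0.6080+0.3700) + (1/5)(1.0000+0.6080)
  = 0.0084 + 0.0496 + 0.1152 + 0.1956 + 0.3216 = 0.6904
G = 1 − 0.6904 = 0.3096

0.310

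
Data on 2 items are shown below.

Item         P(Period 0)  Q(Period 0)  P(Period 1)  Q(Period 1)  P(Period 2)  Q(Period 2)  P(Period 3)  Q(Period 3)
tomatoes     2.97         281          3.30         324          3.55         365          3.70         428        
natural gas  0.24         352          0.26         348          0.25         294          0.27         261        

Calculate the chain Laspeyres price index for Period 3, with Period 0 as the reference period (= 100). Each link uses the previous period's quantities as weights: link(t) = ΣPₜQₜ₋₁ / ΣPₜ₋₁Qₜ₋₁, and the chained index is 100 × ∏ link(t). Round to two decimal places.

123.50

Link Period 0→Period 1:
ΣP(Period 1)Q(Period 0) = 3.30×281 + 0.26×352 = 927.3 + 91.52 = 1018.82
ΣP(Period 0)Q(Period 0) = 2.97×281 + 0.24×352 = 834.57 + 84.48 = 919.05
link = 1018.82/919.05 = 1.108558
Link Period 1→Period 2:
ΣP(Period 2)Q(Period 1) = 3.55×324 + 0.25×348 = 1150.2 + 87 = 1237.2
ΣP(Period 1)Q(Period 1) = 3.30×324 + 0.26×348 = 1069.2 + 90.48 = 1159.68
link = 1237.2/1159.68 = 1.066846
Link Period 2→Period 3:
ΣP(Period 3)Q(Period 2) = 3.70×365 + 0.27×294 = 1350.5 + 79.38 = 1429.88
ΣP(Period 2)Q(Period 2) = 3.55×365 + 0.25×294 = 1295.75 + 73.5 = 1369.25
link = 1429.88/1369.25 = 1.044280
Chained index = 100 × 1.108558 × 1.066846 × 1.044280 = 123.5028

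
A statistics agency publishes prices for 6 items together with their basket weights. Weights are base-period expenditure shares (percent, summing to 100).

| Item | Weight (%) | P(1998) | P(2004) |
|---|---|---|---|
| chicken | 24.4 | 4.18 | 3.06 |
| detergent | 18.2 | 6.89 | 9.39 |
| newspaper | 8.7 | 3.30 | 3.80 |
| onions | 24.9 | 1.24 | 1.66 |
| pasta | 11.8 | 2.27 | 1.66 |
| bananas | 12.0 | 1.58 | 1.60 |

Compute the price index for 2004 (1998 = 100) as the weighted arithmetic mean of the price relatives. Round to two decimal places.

chicken: 24.4 × (3.06/4.18) = 24.4 × 0.732057 = 17.8622
detergent: 18.2 × (9.39/6.89) = 18.2 × 1.362845 = 24.8038
newspaper: 8.7 × (3.80/3.30) = 8.7 × 1.151515 = 10.0182
onions: 24.9 × (1.66/1.24) = 24.9 × 1.338710 = 33.3339
pasta: 11.8 × (1.66/2.27) = 11.8 × 0.731278 = 8.6291
bananas: 12.0 × (1.60/1.58) = 12.0 × 1.012658 = 12.1519
Index = Σ wᵢ·(p₁ᵢ/p₀ᵢ) = 17.8622 + 24.8038 + 10.0182 + 33.3339 + 8.6291 + 12.1519 = 106.7990

106.80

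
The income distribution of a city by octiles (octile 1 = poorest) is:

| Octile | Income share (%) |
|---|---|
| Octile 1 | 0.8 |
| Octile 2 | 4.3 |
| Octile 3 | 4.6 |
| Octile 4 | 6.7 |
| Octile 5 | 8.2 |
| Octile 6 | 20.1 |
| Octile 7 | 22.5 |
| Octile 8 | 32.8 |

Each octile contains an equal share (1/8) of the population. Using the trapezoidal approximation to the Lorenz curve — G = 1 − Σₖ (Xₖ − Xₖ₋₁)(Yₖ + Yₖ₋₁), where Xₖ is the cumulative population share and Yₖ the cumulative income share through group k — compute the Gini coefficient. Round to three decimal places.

0.454

Cumulative income shares Yₖ: 0.0080, 0.0510, 0.0970, 0.1640, 0.2460, 0.4470, 0.6720, 1.0000
Σ (Xₖ−Xₖ₋₁)(Yₖ+Yₖ₋₁) = (1/8)(0.0080+0.0000) + (1/8)(0.0510+0.0080) + (1/8)(0.0970+0.0510) + (1/8)(0.1640+0.0970) + (1/8)(0.2460+0.1640) + (1/8)(0.4470+0.2460) + (1/8)(0.6720+0.4470) + (1/8)(1.0000+0.6720)
  = 0.0010 + 0.0074 + 0.0185 + 0.0326 + 0.0513 + 0.0866 + 0.1399 + 0.2090 = 0.5463
G = 1 − 0.5463 = 0.4537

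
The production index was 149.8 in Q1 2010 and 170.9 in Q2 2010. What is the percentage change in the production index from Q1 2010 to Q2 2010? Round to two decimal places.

Change = (170.9 − 149.8) / 149.8 × 100
       = 21.1 / 149.8 × 100 = 14.0854%

14.09%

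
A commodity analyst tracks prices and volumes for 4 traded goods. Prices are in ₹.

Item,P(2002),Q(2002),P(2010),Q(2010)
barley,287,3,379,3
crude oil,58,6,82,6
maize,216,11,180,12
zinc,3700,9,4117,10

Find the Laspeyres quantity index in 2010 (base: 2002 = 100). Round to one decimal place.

110.6

Laspeyres quantity index uses base-period prices as weights.
ΣP(2002)·Q(2010) = 287×3 + 58×6 + 216×12 + 3700×10 = 861 + 348 + 2592 + 37000 = 40801
ΣP(2002)·Q(2002) = 287×3 + 58×6 + 216×11 + 3700×9 = 861 + 348 + 2376 + 33300 = 36885
Index = 40801 / 36885 × 100 = 110.6168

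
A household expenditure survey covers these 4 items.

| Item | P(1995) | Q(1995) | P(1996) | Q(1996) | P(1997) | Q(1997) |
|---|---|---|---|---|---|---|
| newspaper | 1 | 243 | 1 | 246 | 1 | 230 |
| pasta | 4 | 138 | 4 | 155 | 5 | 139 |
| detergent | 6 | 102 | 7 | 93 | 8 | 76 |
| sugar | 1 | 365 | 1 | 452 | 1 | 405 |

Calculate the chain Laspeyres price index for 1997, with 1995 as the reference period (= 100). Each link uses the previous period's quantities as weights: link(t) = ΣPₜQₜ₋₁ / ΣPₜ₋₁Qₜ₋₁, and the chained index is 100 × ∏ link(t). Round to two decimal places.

119.08

Link 1995→1996:
ΣP(1996)Q(1995) = 1×243 + 4×138 + 7×102 + 1×365 = 243 + 552 + 714 + 365 = 1874
ΣP(1995)Q(1995) = 1×243 + 4×138 + 6×102 + 1×365 = 243 + 552 + 612 + 365 = 1772
link = 1874/1772 = 1.057562
Link 1996→1997:
ΣP(1997)Q(1996) = 1×246 + 5×155 + 8×93 + 1×452 = 246 + 775 + 744 + 452 = 2217
ΣP(1996)Q(1996) = 1×246 + 4×155 + 7×93 + 1×452 = 246 + 620 + 651 + 452 = 1969
link = 2217/1969 = 1.125952
Chained index = 100 × 1.057562 × 1.125952 = 119.0764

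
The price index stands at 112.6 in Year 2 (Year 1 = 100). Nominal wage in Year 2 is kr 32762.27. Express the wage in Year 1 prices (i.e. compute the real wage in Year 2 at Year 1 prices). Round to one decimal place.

Real = Nominal ÷ (Index/100) = 32762.27 ÷ (112.6/100)
     = 32762.27 ÷ 1.126 = 29096.1545

29096.2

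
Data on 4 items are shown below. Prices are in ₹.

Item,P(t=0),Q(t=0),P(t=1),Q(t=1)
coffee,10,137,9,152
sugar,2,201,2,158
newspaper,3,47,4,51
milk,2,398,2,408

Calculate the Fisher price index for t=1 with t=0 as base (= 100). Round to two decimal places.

Laspeyres component (base-period weights):
ΣP(t=1)Q(t=0) = 9×137 + 2×201 + 4×47 + 2×398 = 1233 + 402 + 188 + 796 = 2619
ΣP(t=0)Q(t=0) = 10×137 + 2×201 + 3×47 + 2×398 = 1370 + 402 + 141 + 796 = 2709
L = 2619 / 2709 × 100 = 96.6777
Paasche component (current-period weights):
ΣP(t=1)Q(t=1) = 9×152 + 2×158 + 4×51 + 2×408 = 1368 + 316 + 204 + 816 = 2704
ΣP(t=0)Q(t=1) = 10×152 + 2×158 + 3×51 + 2×408 = 1520 + 316 + 153 + 816 = 2805
P = 2704 / 2805 × 100 = 96.3993
Fisher = √(L × P) = √(96.6777 × 96.3993) = 96.5384

96.54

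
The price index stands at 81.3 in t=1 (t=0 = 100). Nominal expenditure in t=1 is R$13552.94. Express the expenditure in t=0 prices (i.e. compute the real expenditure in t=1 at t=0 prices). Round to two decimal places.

Real = Nominal ÷ (Index/100) = 13552.94 ÷ (81.3/100)
     = 13552.94 ÷ 0.813 = 16670.2829

16670.28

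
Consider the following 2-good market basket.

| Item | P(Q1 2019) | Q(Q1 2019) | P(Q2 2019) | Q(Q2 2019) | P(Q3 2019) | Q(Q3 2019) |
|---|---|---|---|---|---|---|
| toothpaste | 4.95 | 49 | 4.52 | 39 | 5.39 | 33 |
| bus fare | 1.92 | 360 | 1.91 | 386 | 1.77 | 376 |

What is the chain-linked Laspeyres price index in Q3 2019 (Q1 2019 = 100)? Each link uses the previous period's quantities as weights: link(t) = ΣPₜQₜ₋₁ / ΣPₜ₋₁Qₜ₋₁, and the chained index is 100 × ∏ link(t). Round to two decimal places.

Link Q1 2019→Q2 2019:
ΣP(Q2 2019)Q(Q1 2019) = 4.52×49 + 1.91×360 = 221.48 + 687.6 = 909.08
ΣP(Q1 2019)Q(Q1 2019) = 4.95×49 + 1.92×360 = 242.55 + 691.2 = 933.75
link = 909.08/933.75 = 0.973580
Link Q2 2019→Q3 2019:
ΣP(Q3 2019)Q(Q2 2019) = 5.39×39 + 1.77×386 = 210.21 + 683.22 = 893.43
ΣP(Q2 2019)Q(Q2 2019) = 4.52×39 + 1.91×386 = 176.28 + 737.26 = 913.54
link = 893.43/913.54 = 0.977987
Chained index = 100 × 0.973580 × 0.977987 = 95.2148

95.21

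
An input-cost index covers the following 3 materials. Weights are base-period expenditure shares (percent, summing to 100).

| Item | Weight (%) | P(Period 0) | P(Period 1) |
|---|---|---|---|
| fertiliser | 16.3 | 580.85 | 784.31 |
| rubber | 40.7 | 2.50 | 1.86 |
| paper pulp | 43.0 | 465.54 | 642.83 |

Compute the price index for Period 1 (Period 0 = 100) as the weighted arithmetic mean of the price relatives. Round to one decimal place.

111.7

fertiliser: 16.3 × (784.31/580.85) = 16.3 × 1.350280 = 22.0096
rubber: 40.7 × (1.86/2.50) = 40.7 × 0.744000 = 30.2808
paper pulp: 43.0 × (642.83/465.54) = 43.0 × 1.380827 = 59.3755
Index = Σ wᵢ·(p₁ᵢ/p₀ᵢ) = 22.0096 + 30.2808 + 59.3755 = 111.6659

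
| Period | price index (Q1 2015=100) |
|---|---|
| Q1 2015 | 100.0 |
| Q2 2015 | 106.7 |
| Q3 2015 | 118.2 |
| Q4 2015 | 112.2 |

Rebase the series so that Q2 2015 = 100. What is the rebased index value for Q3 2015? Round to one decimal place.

110.8

Rebased(Q3 2015) = 118.2 / 106.7 × 100 = 110.7779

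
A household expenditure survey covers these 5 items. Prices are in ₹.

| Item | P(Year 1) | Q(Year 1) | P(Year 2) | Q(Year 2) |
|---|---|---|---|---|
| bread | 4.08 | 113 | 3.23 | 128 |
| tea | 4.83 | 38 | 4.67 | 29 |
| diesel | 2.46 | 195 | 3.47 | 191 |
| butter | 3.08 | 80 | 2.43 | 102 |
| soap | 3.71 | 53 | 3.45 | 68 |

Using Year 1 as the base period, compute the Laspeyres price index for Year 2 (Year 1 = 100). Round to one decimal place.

101.9

Laspeyres price index uses base-period quantities as weights.
ΣP(Year 2)·Q(Year 1) = 3.23×113 + 4.67×38 + 3.47×195 + 2.43×80 + 3.45×53 = 364.99 + 177.46 + 676.65 + 194.4 + 182.85 = 1596.35
ΣP(Year 1)·Q(Year 1) = 4.08×113 + 4.83×38 + 2.46×195 + 3.08×80 + 3.71×53 = 461.04 + 183.54 + 479.7 + 246.4 + 196.63 = 1567.31
Index = 1596.35 / 1567.31 × 100 = 101.8529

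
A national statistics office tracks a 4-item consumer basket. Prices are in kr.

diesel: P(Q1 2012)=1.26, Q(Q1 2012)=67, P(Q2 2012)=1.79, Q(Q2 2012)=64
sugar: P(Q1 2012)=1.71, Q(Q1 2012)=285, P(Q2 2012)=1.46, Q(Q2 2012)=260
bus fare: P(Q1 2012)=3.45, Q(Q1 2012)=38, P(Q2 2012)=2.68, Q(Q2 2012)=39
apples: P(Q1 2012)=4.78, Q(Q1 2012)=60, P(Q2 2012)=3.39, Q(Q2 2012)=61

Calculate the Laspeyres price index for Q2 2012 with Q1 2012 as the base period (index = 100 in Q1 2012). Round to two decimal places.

Laspeyres price index uses base-period quantities as weights.
ΣP(Q2 2012)·Q(Q1 2012) = 1.79×67 + 1.46×285 + 2.68×38 + 3.39×60 = 119.93 + 416.1 + 101.84 + 203.4 = 841.27
ΣP(Q1 2012)·Q(Q1 2012) = 1.26×67 + 1.71×285 + 3.45×38 + 4.78×60 = 84.42 + 487.35 + 131.1 + 286.8 = 989.67
Index = 841.27 / 989.67 × 100 = 85.0051

85.01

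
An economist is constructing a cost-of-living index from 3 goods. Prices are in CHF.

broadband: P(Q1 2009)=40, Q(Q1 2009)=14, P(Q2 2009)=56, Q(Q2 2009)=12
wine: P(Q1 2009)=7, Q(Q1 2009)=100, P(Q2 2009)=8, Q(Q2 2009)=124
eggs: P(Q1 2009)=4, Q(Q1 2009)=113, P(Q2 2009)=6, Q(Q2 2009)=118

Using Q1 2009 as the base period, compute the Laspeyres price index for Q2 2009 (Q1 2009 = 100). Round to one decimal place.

Laspeyres price index uses base-period quantities as weights.
ΣP(Q2 2009)·Q(Q1 2009) = 56×14 + 8×100 + 6×113 = 784 + 800 + 678 = 2262
ΣP(Q1 2009)·Q(Q1 2009) = 40×14 + 7×100 + 4×113 = 560 + 700 + 452 = 1712
Index = 2262 / 1712 × 100 = 132.1262

132.1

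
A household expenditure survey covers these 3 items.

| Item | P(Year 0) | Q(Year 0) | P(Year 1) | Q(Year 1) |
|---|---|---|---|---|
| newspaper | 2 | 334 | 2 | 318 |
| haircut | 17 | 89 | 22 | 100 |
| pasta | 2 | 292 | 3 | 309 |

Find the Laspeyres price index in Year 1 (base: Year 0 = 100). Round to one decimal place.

Laspeyres price index uses base-period quantities as weights.
ΣP(Year 1)·Q(Year 0) = 2×334 + 22×89 + 3×292 = 668 + 1958 + 876 = 3502
ΣP(Year 0)·Q(Year 0) = 2×334 + 17×89 + 2×292 = 668 + 1513 + 584 = 2765
Index = 3502 / 2765 × 100 = 126.6546

126.7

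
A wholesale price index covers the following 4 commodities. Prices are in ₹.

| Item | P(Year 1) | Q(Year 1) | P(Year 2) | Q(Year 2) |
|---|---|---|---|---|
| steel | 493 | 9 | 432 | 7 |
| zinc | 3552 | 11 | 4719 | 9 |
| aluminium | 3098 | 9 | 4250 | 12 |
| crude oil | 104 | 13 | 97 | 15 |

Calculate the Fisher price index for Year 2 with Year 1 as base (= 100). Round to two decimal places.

Laspeyres component (base-period weights):
ΣP(Year 2)Q(Year 1) = 432×9 + 4719×11 + 4250×9 + 97×13 = 3888 + 51909 + 38250 + 1261 = 95308
ΣP(Year 1)Q(Year 1) = 493×9 + 3552×11 + 3098×9 + 104×13 = 4437 + 39072 + 27882 + 1352 = 72743
L = 95308 / 72743 × 100 = 131.0202
Paasche component (current-period weights):
ΣP(Year 2)Q(Year 2) = 432×7 + 4719×9 + 4250×12 + 97×15 = 3024 + 42471 + 51000 + 1455 = 97950
ΣP(Year 1)Q(Year 2) = 493×7 + 3552×9 + 3098×12 + 104×15 = 3451 + 31968 + 37176 + 1560 = 74155
P = 97950 / 74155 × 100 = 132.0882
Fisher = √(L × P) = √(131.0202 × 132.0882) = 131.5531

131.55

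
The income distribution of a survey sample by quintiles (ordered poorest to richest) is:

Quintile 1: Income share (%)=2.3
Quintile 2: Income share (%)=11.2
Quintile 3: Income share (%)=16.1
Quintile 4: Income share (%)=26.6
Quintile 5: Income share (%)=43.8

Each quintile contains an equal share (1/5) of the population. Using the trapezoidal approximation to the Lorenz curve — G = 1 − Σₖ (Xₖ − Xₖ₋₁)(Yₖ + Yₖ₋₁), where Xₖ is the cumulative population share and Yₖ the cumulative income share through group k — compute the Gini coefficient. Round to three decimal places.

Cumulative income shares Yₖ: 0.0230, 0.1350, 0.2960, 0.5620, 1.0000
Σ (Xₖ−Xₖ₋₁)(Yₖ+Yₖ₋₁) = (1/5)(0.0230+0.0000) + (1/5)(0.1350+0.0230) + (1/5)(0.2960+0.1350) + (1/5)(0.5620+0.2960) + (1/5)(1.0000+0.5620)
  = 0.0046 + 0.0316 + 0.0862 + 0.1716 + 0.3124 = 0.6064
G = 1 − 0.6064 = 0.3936

0.394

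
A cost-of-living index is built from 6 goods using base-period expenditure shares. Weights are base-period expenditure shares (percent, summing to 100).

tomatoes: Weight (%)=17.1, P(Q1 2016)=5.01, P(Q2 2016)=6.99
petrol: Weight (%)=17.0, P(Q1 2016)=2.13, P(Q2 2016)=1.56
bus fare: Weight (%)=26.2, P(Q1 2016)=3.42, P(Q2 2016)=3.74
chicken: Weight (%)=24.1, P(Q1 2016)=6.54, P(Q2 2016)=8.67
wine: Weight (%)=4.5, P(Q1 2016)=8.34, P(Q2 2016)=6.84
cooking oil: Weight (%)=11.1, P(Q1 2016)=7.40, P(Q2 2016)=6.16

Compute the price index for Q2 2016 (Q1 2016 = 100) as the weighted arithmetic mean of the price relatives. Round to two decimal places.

109.84

tomatoes: 17.1 × (6.99/5.01) = 17.1 × 1.395210 = 23.8581
petrol: 17.0 × (1.56/2.13) = 17.0 × 0.732394 = 12.4507
bus fare: 26.2 × (3.74/3.42) = 26.2 × 1.093567 = 28.6515
chicken: 24.1 × (8.67/6.54) = 24.1 × 1.325688 = 31.9491
wine: 4.5 × (6.84/8.34) = 4.5 × 0.820144 = 3.6906
cooking oil: 11.1 × (6.16/7.40) = 11.1 × 0.832432 = 9.2400
Index = Σ wᵢ·(p₁ᵢ/p₀ᵢ) = 23.8581 + 12.4507 + 28.6515 + 31.9491 + 3.6906 + 9.2400 = 109.8400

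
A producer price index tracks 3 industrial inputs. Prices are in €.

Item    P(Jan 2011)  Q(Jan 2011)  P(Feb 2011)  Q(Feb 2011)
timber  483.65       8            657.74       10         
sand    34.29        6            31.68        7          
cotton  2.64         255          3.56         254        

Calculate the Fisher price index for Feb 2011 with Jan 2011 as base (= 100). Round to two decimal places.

133.99

Laspeyres component (base-period weights):
ΣP(Feb 2011)Q(Jan 2011) = 657.74×8 + 31.68×6 + 3.56×255 = 5261.92 + 190.08 + 907.8 = 6359.8
ΣP(Jan 2011)Q(Jan 2011) = 483.65×8 + 34.29×6 + 2.64×255 = 3869.2 + 205.74 + 673.2 = 4748.14
L = 6359.8 / 4748.14 × 100 = 133.9430
Paasche component (current-period weights):
ΣP(Feb 2011)Q(Feb 2011) = 657.74×10 + 31.68×7 + 3.56×254 = 6577.4 + 221.76 + 904.24 = 7703.4
ΣP(Jan 2011)Q(Feb 2011) = 483.65×10 + 34.29×7 + 2.64×254 = 4836.5 + 240.03 + 670.56 = 5747.09
P = 7703.4 / 5747.09 × 100 = 134.0400
Fisher = √(L × P) = √(133.9430 × 134.0400) = 133.9915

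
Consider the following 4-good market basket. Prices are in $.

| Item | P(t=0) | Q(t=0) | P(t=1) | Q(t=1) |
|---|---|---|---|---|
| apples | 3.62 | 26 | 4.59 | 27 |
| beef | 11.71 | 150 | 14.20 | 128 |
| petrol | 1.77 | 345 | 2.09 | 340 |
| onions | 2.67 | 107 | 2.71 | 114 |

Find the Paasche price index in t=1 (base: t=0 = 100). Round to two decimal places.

Paasche price index uses current-period quantities as weights.
ΣP(t=1)·Q(t=1) = 4.59×27 + 14.20×128 + 2.09×340 + 2.71×114 = 123.93 + 1817.6 + 710.6 + 308.94 = 2961.07
ΣP(t=0)·Q(t=1) = 3.62×27 + 11.71×128 + 1.77×340 + 2.67×114 = 97.74 + 1498.88 + 601.8 + 304.38 = 2502.8
Index = 2961.07 / 2502.8 × 100 = 118.3103

118.31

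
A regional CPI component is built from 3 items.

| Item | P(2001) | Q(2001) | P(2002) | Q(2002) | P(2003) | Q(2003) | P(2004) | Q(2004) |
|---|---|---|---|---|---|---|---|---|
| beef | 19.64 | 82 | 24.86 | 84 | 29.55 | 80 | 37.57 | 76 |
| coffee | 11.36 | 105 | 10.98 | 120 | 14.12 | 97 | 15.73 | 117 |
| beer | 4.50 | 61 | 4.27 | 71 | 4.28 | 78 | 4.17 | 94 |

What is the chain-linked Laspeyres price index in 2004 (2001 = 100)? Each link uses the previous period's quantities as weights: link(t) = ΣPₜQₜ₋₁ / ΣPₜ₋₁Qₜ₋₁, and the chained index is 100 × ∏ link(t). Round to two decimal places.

161.77

Link 2001→2002:
ΣP(2002)Q(2001) = 24.86×82 + 10.98×105 + 4.27×61 = 2038.52 + 1152.9 + 260.47 = 3451.89
ΣP(2001)Q(2001) = 19.64×82 + 11.36×105 + 4.50×61 = 1610.48 + 1192.8 + 274.5 = 3077.78
link = 3451.89/3077.78 = 1.121552
Link 2002→2003:
ΣP(2003)Q(2002) = 29.55×84 + 14.12×120 + 4.28×71 = 2482.2 + 1694.4 + 303.88 = 4480.48
ΣP(2002)Q(2002) = 24.86×84 + 10.98×120 + 4.27×71 = 2088.24 + 1317.6 + 303.17 = 3709.01
link = 4480.48/3709.01 = 1.207999
Link 2003→2004:
ΣP(2004)Q(2003) = 37.57×80 + 15.73×97 + 4.17×78 = 3005.6 + 1525.81 + 325.26 = 4856.67
ΣP(2003)Q(2003) = 29.55×80 + 14.12×97 + 4.28×78 = 2364 + 1369.64 + 333.84 = 4067.48
link = 4856.67/4067.48 = 1.194024
Chained index = 100 × 1.121552 × 1.207999 × 1.194024 = 161.7704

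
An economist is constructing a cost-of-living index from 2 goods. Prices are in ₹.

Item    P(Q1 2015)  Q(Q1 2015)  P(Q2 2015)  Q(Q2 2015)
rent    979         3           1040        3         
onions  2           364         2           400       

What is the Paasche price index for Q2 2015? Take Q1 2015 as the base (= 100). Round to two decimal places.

Paasche price index uses current-period quantities as weights.
ΣP(Q2 2015)·Q(Q2 2015) = 1040×3 + 2×400 = 3120 + 800 = 3920
ΣP(Q1 2015)·Q(Q2 2015) = 979×3 + 2×400 = 2937 + 800 = 3737
Index = 3920 / 3737 × 100 = 104.8970

104.90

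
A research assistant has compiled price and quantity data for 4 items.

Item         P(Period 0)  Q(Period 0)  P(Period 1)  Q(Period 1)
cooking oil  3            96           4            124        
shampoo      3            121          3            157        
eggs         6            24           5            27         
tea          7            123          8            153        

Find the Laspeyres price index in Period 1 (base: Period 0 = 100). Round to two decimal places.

111.78

Laspeyres price index uses base-period quantities as weights.
ΣP(Period 1)·Q(Period 0) = 4×96 + 3×121 + 5×24 + 8×123 = 384 + 363 + 120 + 984 = 1851
ΣP(Period 0)·Q(Period 0) = 3×96 + 3×121 + 6×24 + 7×123 = 288 + 363 + 144 + 861 = 1656
Index = 1851 / 1656 × 100 = 111.7754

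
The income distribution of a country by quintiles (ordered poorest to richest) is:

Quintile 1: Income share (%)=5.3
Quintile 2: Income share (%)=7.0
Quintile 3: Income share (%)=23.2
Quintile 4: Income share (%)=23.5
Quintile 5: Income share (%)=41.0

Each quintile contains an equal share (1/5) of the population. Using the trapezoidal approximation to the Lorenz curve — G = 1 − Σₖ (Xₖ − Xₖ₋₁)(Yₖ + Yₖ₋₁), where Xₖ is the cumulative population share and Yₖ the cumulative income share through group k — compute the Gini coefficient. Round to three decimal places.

Cumulative income shares Yₖ: 0.0530, 0.1230, 0.3550, 0.5900, 1.0000
Σ (Xₖ−Xₖ₋₁)(Yₖ+Yₖ₋₁) = (1/5)(0.0530+0.0000) + (1/5)(0.1230+0.0530) + (1/5)(0.3550+0.1230) + (1/5)(0.5900+0.3550) + (1/5)(1.0000+0.5900)
  = 0.0106 + 0.0352 + 0.0956 + 0.1890 + 0.3180 = 0.6484
G = 1 − 0.6484 = 0.3516

0.352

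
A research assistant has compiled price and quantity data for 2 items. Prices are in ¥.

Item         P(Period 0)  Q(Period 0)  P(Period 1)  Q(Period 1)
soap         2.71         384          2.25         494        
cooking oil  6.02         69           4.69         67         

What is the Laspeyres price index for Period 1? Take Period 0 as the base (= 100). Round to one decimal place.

Laspeyres price index uses base-period quantities as weights.
ΣP(Period 1)·Q(Period 0) = 2.25×384 + 4.69×69 = 864 + 323.61 = 1187.61
ΣP(Period 0)·Q(Period 0) = 2.71×384 + 6.02×69 = 1040.64 + 415.38 = 1456.02
Index = 1187.61 / 1456.02 × 100 = 81.5655

81.6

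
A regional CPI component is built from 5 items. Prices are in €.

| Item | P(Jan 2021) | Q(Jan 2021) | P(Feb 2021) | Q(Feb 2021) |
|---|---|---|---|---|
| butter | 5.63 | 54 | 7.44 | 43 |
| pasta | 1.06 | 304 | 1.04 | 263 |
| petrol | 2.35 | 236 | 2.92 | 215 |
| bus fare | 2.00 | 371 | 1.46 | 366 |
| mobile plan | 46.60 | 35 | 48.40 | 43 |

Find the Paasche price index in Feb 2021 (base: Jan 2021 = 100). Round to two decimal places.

Paasche price index uses current-period quantities as weights.
ΣP(Feb 2021)·Q(Feb 2021) = 7.44×43 + 1.04×263 + 2.92×215 + 1.46×366 + 48.40×43 = 319.92 + 273.52 + 627.8 + 534.36 + 2081.2 = 3836.8
ΣP(Jan 2021)·Q(Feb 2021) = 5.63×43 + 1.06×263 + 2.35×215 + 2.00×366 + 46.60×43 = 242.09 + 278.78 + 505.25 + 732 + 2003.8 = 3761.92
Index = 3836.8 / 3761.92 × 100 = 101.9905

101.99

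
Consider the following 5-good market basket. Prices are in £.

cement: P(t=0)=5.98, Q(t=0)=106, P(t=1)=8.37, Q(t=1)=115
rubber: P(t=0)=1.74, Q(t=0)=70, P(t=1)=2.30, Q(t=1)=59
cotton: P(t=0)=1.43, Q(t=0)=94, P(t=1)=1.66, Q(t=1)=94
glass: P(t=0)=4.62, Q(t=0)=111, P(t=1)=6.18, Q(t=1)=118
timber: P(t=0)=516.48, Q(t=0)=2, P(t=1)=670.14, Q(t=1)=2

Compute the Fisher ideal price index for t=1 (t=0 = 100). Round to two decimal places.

132.71

Laspeyres component (base-period weights):
ΣP(t=1)Q(t=0) = 8.37×106 + 2.30×70 + 1.66×94 + 6.18×111 + 670.14×2 = 887.22 + 161 + 156.04 + 685.98 + 1340.28 = 3230.52
ΣP(t=0)Q(t=0) = 5.98×106 + 1.74×70 + 1.43×94 + 4.62×111 + 516.48×2 = 633.88 + 121.8 + 134.42 + 512.82 + 1032.96 = 2435.88
L = 3230.52 / 2435.88 × 100 = 132.6223
Paasche component (current-period weights):
ΣP(t=1)Q(t=1) = 8.37×115 + 2.30×59 + 1.66×94 + 6.18×118 + 670.14×2 = 962.55 + 135.7 + 156.04 + 729.24 + 1340.28 = 3323.81
ΣP(t=0)Q(t=1) = 5.98×115 + 1.74×59 + 1.43×94 + 4.62×118 + 516.48×2 = 687.7 + 102.66 + 134.42 + 545.16 + 1032.96 = 2502.9
P = 3323.81 / 2502.9 × 100 = 132.7984
Fisher = √(L × P) = √(132.6223 × 132.7984) = 132.7103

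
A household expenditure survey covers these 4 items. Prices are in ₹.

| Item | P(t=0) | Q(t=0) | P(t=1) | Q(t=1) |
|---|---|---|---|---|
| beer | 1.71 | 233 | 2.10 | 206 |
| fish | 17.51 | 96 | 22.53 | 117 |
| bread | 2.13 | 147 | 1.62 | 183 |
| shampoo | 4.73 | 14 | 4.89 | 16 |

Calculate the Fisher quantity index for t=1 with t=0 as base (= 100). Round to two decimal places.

Laspeyres component (base-period weights):
ΣP(t=0)Q(t=1) = 1.71×206 + 17.51×117 + 2.13×183 + 4.73×16 = 352.26 + 2048.67 + 389.79 + 75.68 = 2866.4
ΣP(t=0)Q(t=0) = 1.71×233 + 17.51×96 + 2.13×147 + 4.73×14 = 398.43 + 1680.96 + 313.11 + 66.22 = 2458.72
L = 2866.4 / 2458.72 × 100 = 116.5810
Paasche component (current-period weights):
ΣP(t=1)Q(t=1) = 2.10×206 + 22.53×117 + 1.62×183 + 4.89×16 = 432.6 + 2636.01 + 296.46 + 78.24 = 3443.31
ΣP(t=1)Q(t=0) = 2.10×233 + 22.53×96 + 1.62×147 + 4.89×14 = 489.3 + 2162.88 + 238.14 + 68.46 = 2958.78
P = 3443.31 / 2958.78 × 100 = 116.3760
Fisher = √(L × P) = √(116.5810 × 116.3760) = 116.4785

116.48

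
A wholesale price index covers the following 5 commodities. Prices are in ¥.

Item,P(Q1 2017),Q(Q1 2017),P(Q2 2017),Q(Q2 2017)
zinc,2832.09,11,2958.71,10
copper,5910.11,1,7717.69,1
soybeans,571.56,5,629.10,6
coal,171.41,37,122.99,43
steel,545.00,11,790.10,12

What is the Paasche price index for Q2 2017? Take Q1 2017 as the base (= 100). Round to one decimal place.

108.3

Paasche price index uses current-period quantities as weights.
ΣP(Q2 2017)·Q(Q2 2017) = 2958.71×10 + 7717.69×1 + 629.10×6 + 122.99×43 + 790.10×12 = 29587.1 + 7717.69 + 3774.6 + 5288.57 + 9481.2 = 55849.16
ΣP(Q1 2017)·Q(Q2 2017) = 2832.09×10 + 5910.11×1 + 571.56×6 + 171.41×43 + 545.00×12 = 28320.9 + 5910.11 + 3429.36 + 7370.63 + 6540 = 51571
Index = 55849.16 / 51571 × 100 = 108.2957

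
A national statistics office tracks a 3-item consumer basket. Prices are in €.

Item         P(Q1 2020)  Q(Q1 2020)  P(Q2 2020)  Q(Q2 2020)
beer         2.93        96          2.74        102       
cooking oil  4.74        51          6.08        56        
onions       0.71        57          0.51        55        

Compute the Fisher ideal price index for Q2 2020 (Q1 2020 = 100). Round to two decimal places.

Laspeyres component (base-period weights):
ΣP(Q2 2020)Q(Q1 2020) = 2.74×96 + 6.08×51 + 0.51×57 = 263.04 + 310.08 + 29.07 = 602.19
ΣP(Q1 2020)Q(Q1 2020) = 2.93×96 + 4.74×51 + 0.71×57 = 281.28 + 241.74 + 40.47 = 563.49
L = 602.19 / 563.49 × 100 = 106.8679
Paasche component (current-period weights):
ΣP(Q2 2020)Q(Q2 2020) = 2.74×102 + 6.08×56 + 0.51×55 = 279.48 + 340.48 + 28.05 = 648.01
ΣP(Q1 2020)Q(Q2 2020) = 2.93×102 + 4.74×56 + 0.71×55 = 298.86 + 265.44 + 39.05 = 603.35
P = 648.01 / 603.35 × 100 = 107.4020
Fisher = √(L × P) = √(106.8679 × 107.4020) = 107.1346

107.13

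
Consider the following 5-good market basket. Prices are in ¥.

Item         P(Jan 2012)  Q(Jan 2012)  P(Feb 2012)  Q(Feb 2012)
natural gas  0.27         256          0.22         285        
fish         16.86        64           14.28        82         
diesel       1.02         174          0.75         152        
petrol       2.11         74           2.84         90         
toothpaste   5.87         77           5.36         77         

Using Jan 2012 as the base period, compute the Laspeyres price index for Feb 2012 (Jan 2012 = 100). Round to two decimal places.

89.13

Laspeyres price index uses base-period quantities as weights.
ΣP(Feb 2012)·Q(Jan 2012) = 0.22×256 + 14.28×64 + 0.75×174 + 2.84×74 + 5.36×77 = 56.32 + 913.92 + 130.5 + 210.16 + 412.72 = 1723.62
ΣP(Jan 2012)·Q(Jan 2012) = 0.27×256 + 16.86×64 + 1.02×174 + 2.11×74 + 5.87×77 = 69.12 + 1079.04 + 177.48 + 156.14 + 451.99 = 1933.77
Index = 1723.62 / 1933.77 × 100 = 89.1326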